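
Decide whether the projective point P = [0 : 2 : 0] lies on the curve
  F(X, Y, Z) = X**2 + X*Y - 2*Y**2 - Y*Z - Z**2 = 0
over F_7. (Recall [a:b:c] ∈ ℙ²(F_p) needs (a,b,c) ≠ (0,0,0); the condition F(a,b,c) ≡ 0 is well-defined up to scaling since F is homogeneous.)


F(0,2,0) ≡ 6 (mod 7); P is NOT on the curve.

Evaluate F(0, 2, 0) term-by-term (mod 7).
  X**2 ↦ 1·0·1·1 = 0
  X*Y ↦ 1·0·2·1 = 0
  -2*Y**2 ↦ -2·1·4·1 = -8
  -Y*Z ↦ -1·1·2·0 = 0
  -Z**2 ↦ -1·1·1·0 = 0
Sum: F(0, 2, 0) = (0) + (0) + (-8) + (0) + (0) = -8.
Reducing mod 7: -8 ≡ 6 (mod 7).
Since F(a, b, c) ≡ 6 ≠ 0 (mod 7), P does NOT lie on the curve.


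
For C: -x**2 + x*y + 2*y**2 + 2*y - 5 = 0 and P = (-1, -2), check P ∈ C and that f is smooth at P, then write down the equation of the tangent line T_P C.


Tangent line at P: -7*y - 14 = 0.

Step 1: f(-1, -2) = 0, so P lies on C.
Step 2: partial derivatives
  f_x(x, y) = -2*x + y, f_y(x, y) = x + 4*y + 2.
  f_x(P) = 0, f_y(P) = -7 (gradient nonzero, so P is smooth).
Step 3: tangent line at P: 0·(x − -1) + -7·(y − -2) = 0.
Expanding: -7*y - 14 = 0.


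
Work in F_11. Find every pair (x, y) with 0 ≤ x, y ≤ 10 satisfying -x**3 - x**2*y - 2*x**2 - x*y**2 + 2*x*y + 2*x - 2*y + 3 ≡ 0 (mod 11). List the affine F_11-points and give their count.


Affine F_11-points: {(0, 7), (1, 1), (1, 9), (2, 3), (2, 7), (3, 1), (4, 1), (4, 2), (6, 4), (6, 10), (9, 6), (9, 10), (10, 0), (10, 5)}; count = 14.

For each of the 121 pairs (x, y) ∈ F_11², evaluate f(x, y) mod 11. Record the zeros.
  x = 0: [0↦3, 1↦1, 2↦10, 3↦8, 4↦6, 5↦4, 6↦2, 7↦0, 8↦9, 9↦7, 10↦5]  zeros at y ∈ {7}
  x = 1: [0↦2, 1↦0, 2↦7, 3↦1, 4↦4, 5↦5, 6↦4, 7↦1, 8↦7, 9↦0, 10↦2]  zeros at y ∈ {1, 9}
  x = 2: [0↦2, 1↦9, 2↦1, 3↦0, 4↦6, 5↦8, 6↦6, 7↦0, 8↦1, 9↦9, 10↦2]  zeros at y ∈ {3, 7}
  x = 3: [0↦8, 1↦0, 2↦8, 3↦10, 4↦6, 5↦7, 6↦2, 7↦2, 8↦7, 9↦6, 10↦10]  zeros at y ∈ {1}
  x = 4: [0↦3, 1↦0, 2↦0, 3↦3, 4↦9, 5↦7, 6↦8, 7↦1, 8↦8, 9↦7, 10↦9]  zeros at y ∈ {1, 2}
  x = 5: [0↦3, 1↦3, 2↦4, 3↦6, 4↦9, 5↦2, 6↦7, 7↦2, 8↦9, 9↦6, 10↦4]  zeros at y ∈ ∅
  x = 6: [0↦2, 1↦3, 2↦3, 3↦2, 4↦0, 5↦8, 6↦4, 7↦10, 8↦4, 9↦8, 10↦0]  zeros at y ∈ {4, 10}
  x = 7: [0↦5, 1↦5, 2↦2, 3↦7, 4↦9, 5↦8, 6↦4, 7↦8, 8↦9, 9↦7, 10↦2]  zeros at y ∈ ∅
  x = 8: [0↦6, 1↦3, 2↦6, 3↦4, 4↦8, 5↦7, 6↦1, 7↦1, 8↦7, 9↦8, 10↦4]  zeros at y ∈ ∅
  x = 9: [0↦10, 1↦2, 2↦9, 3↦9, 4↦2, 5↦10, 6↦0, 7↦5, 8↦3, 9↦5, 10↦0]  zeros at y ∈ {6, 10}
  x = 10: [0↦0, 1↦7, 2↦5, 3↦5, 4↦7, 5↦0, 6↦6, 7↦3, 8↦2, 9↦3, 10↦6]  zeros at y ∈ {0, 5}
Collecting zeros: affine points = {(0, 7), (1, 1), (1, 9), (2, 3), (2, 7), (3, 1), (4, 1), (4, 2), (6, 4), (6, 10), (9, 6), (9, 10), (10, 0), (10, 5)}.
Total count |C(F_11)_aff| = 14.


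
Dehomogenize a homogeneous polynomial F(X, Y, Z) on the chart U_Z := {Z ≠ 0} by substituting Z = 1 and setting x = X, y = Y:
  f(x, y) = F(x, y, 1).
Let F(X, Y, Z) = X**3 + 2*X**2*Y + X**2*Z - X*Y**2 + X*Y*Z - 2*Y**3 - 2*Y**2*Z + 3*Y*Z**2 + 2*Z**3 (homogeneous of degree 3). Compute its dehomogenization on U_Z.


f(x, y) = x**3 + 2*x**2*y + x**2 - x*y**2 + x*y - 2*y**3 - 2*y**2 + 3*y + 2

On U_Z we set Z = 1. Each monomial c·X^i·Y^j·Z^k in F becomes c·x^i·y^j·1^k = c·x^i·y^j.
Substituting Z = 1: F(X, Y, 1) = x**3 + 2*x**2*y + x**2 - x*y**2 + x*y - 2*y**3 - 2*y**2 + 3*y + 2.
Note: deg(f) ≤ deg(F) = 3; strict inequality happens when F is divisible by Z (lost terms).


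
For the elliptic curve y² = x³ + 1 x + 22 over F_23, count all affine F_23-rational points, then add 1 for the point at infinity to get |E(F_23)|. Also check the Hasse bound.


Affine points = {(1, 1), (1, 22), (2, 3), (2, 20), (3, 11), (3, 12), (7, 2), (7, 21), (8, 6), (8, 17), (9, 1), (9, 22), (13, 1), (13, 22), (15, 10), (15, 13), (19, 0), (21, 9), (21, 14)}; affine count = 19; |E(F_23)| = 20.

Discriminant check: Δ ∝ 4a³ + 27b² = 4·1³ + 27·22² = 4·1 + 27·484 ≡ 8 (mod 23). Nonzero ⇒ E is nonsingular.
For each x ∈ F_23, compute rhs = x³ + 1·x + 22 mod 23, then count y ∈ F_23 with y² ≡ rhs.
  x = 0: rhs = 22, matching y values: none (0 points).
  x = 1: rhs = 1, matching y values: 1, 22 (2 points).
  x = 2: rhs = 9, matching y values: 3, 20 (2 points).
  x = 3: rhs = 6, matching y values: 11, 12 (2 points).
  x = 4: rhs = 21, matching y values: none (0 points).
  x = 5: rhs = 14, matching y values: none (0 points).
  x = 6: rhs = 14, matching y values: none (0 points).
  x = 7: rhs = 4, matching y values: 2, 21 (2 points).
  x = 8: rhs = 13, matching y values: 6, 17 (2 points).
  x = 9: rhs = 1, matching y values: 1, 22 (2 points).
  x = 10: rhs = 20, matching y values: none (0 points).
  x = 11: rhs = 7, matching y values: none (0 points).
  x = 12: rhs = 14, matching y values: none (0 points).
  x = 13: rhs = 1, matching y values: 1, 22 (2 points).
  x = 14: rhs = 20, matching y values: none (0 points).
  x = 15: rhs = 8, matching y values: 10, 13 (2 points).
  x = 16: rhs = 17, matching y values: none (0 points).
  x = 17: rhs = 7, matching y values: none (0 points).
  x = 18: rhs = 7, matching y values: none (0 points).
  x = 19: rhs = 0, matching y values: 0 (1 points).
  x = 20: rhs = 15, matching y values: none (0 points).
  x = 21: rhs = 12, matching y values: 9, 14 (2 points).
  x = 22: rhs = 20, matching y values: none (0 points).
Total affine count: 19.
Full point count |E(F_23)| = 19 + 1 = 20.
Hasse bound: |20 − (23+1)| = |-4| = 4 ≤ 2√23 ≈ 9.5917 ✓.


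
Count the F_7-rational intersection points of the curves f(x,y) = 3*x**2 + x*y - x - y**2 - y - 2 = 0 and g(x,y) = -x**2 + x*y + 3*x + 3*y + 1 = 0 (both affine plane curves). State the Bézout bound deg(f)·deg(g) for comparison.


Common zeros: ∅; count = 0; Bézout bound = 4.

deg(f) = 2, deg(g) = 2, so Bézout bound = 4.
Scan x ∈ F_7. For each x, list the y ∈ F_7 with f(x, y) ≡ 0 and those with g(x, y) ≡ 0 (mod 7); the common zeros in that column are the intersection.
  x = 0: f ≡ 0 at y ∈ {3}; g ≡ 0 at y ∈ {2}; common: ∅.
  x = 1: f ≡ 0 at y ∈ {0}; g ≡ 0 at y ∈ {1}; common: ∅.
  x = 2: f ≡ 0 at y ∈ ∅; g ≡ 0 at y ∈ {5}; common: ∅.
  x = 3: f ≡ 0 at y ∈ {4, 5}; g ≡ 0 at y ∈ {1}; common: ∅.
  x = 4: f ≡ 0 at y ∈ {0, 3}; g ≡ 0 at y ∈ ∅; common: ∅.
  x = 5: f ≡ 0 at y ∈ {5, 6}; g ≡ 0 at y ∈ {2}; common: ∅.
  x = 6: f ≡ 0 at y ∈ ∅; g ≡ 0 at y ∈ {5}; common: ∅.
Collecting: common zeros = ∅, so the count is 0.
Comparison with the Bézout bound: 0 ≤ 4 = deg(f)·deg(g), as expected for curves with no common component (the affine F_7-count falls short of the bound because intersections may lie at infinity, over extension fields, or carry multiplicity).


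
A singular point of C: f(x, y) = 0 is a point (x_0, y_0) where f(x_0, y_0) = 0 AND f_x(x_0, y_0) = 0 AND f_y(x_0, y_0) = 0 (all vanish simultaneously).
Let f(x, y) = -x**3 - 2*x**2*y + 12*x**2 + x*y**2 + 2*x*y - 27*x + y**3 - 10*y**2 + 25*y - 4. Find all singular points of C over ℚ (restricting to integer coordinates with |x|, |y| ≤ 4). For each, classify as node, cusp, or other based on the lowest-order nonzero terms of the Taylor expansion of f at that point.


Singular points: {(2, 3)}; classification: cusp.

Compute partial derivatives:
  f_x = -3*x**2 - 4*x*y + 24*x + y**2 + 2*y - 27.
  f_y = -2*x**2 + 2*x*y + 2*x + 3*y**2 - 20*y + 25.
Scan x_0 ∈ {−4, ..., 4}. For each x_0, f_y(x_0, y) is a polynomial in y; find its integer roots y ∈ {−4, ..., 4}, then test f_x and f at those candidates.
  x = -4: f_y(-4, y) = 3*y**2 - 28*y - 15; no integer root y with |y| ≤ 4.
  x = -3: f_y(-3, y) = 3*y**2 - 26*y + 1; no integer root y with |y| ≤ 4.
  x = -2: f_y(-2, y) = 3*y**2 - 24*y + 13; no integer root y with |y| ≤ 4.
  x = -1: f_y(-1, y) = 3*y**2 - 22*y + 21; no integer root y with |y| ≤ 4.
  x = 0: f_y(0, y) = 3*y**2 - 20*y + 25; no integer root y with |y| ≤ 4.
  x = 1: f_y(1, y) = 3*y**2 - 18*y + 25; no integer root y with |y| ≤ 4.
  x = 2: f_y(2, y) = 3*y**2 - 16*y + 21; vanishes at y ∈ {3}. (2, 3): f_x = 0, f = 0 — SINGULAR.
  x = 3: f_y(3, y) = 3*y**2 - 14*y + 13; no integer root y with |y| ≤ 4.
  x = 4: f_y(4, y) = 3*y**2 - 12*y + 1; no integer root y with |y| ≤ 4.
Only singular point on the grid: (2, 3).
Classify: substitute x = 2 + u, y = 3 + v and expand: f = -u**3 - 2*u**2*v + u*v**2 + v**3 + v**2.
No constant or linear terms (consistent with a singular point). Quadratic part: v**2. Cubic part: -u**3 - 2*u**2*v + u*v**2 + v**3.
The quadratic part v**2 is a perfect square, so there is a single (double) tangent line v = 0, i.e. y = 3. Restricting the cubic part to that line (v = 0) leaves -u**3 ≠ 0, so f is not divisible by v and the branch is v² ≈ u**3 to lowest order — this is a cusp.
Classification: cusp.


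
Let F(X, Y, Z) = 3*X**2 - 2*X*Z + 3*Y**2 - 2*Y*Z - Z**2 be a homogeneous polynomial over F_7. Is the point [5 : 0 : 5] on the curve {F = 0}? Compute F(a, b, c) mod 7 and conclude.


F(5,0,5) ≡ 0 (mod 7); P is on the curve.

Evaluate F(5, 0, 5) term-by-term (mod 7).
  3*X**2 ↦ 3·25·1·1 = 75
  -2*X*Z ↦ -2·5·1·5 = -50
  3*Y**2 ↦ 3·1·0·1 = 0
  -2*Y*Z ↦ -2·1·0·5 = 0
  -Z**2 ↦ -1·1·1·25 = -25
Sum: F(5, 0, 5) = (75) + (-50) + (0) + (0) + (-25) = 0.
Reducing mod 7: 0 ≡ 0 (mod 7).
Since F(a, b, c) ≡ 0 (mod 7), P lies on the curve.


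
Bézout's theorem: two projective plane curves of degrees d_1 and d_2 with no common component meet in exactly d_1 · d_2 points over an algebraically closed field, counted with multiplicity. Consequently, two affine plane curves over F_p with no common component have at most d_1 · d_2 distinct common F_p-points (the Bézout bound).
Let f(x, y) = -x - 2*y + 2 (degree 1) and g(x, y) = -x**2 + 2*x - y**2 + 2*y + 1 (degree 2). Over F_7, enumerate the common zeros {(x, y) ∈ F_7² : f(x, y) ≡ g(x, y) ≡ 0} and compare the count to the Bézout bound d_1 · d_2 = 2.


Common zeros: {(5, 2)}; count = 1; Bézout bound = 2.

deg(f) = 1, deg(g) = 2, so Bézout bound = 2.
Scan x ∈ F_7. For each x, list the y ∈ F_7 with f(x, y) ≡ 0 and those with g(x, y) ≡ 0 (mod 7); the common zeros in that column are the intersection.
  x = 0: f ≡ 0 at y ∈ {1}; g ≡ 0 at y ∈ {4, 5}; common: ∅.
  x = 1: f ≡ 0 at y ∈ {4}; g ≡ 0 at y ∈ ∅; common: ∅.
  x = 2: f ≡ 0 at y ∈ {0}; g ≡ 0 at y ∈ {4, 5}; common: ∅.
  x = 3: f ≡ 0 at y ∈ {3}; g ≡ 0 at y ∈ ∅; common: ∅.
  x = 4: f ≡ 0 at y ∈ {6}; g ≡ 0 at y ∈ {0, 2}; common: ∅.
  x = 5: f ≡ 0 at y ∈ {2}; g ≡ 0 at y ∈ {0, 2}; common: {2}.
  x = 6: f ≡ 0 at y ∈ {5}; g ≡ 0 at y ∈ ∅; common: ∅.
Collecting: common zeros = {(5, 2)}, so the count is 1.
Comparison with the Bézout bound: 1 ≤ 2 = deg(f)·deg(g), as expected for curves with no common component (the affine F_7-count falls short of the bound because intersections may lie at infinity, over extension fields, or carry multiplicity).


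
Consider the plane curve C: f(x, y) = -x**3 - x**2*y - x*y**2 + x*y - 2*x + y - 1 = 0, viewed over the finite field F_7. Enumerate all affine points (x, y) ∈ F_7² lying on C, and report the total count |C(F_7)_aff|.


Affine F_7-points: {(0, 1), (2, 4), (2, 6), (3, 1), (3, 2), (5, 3), (6, 4)}; count = 7.

For each of the 49 pairs (x, y) ∈ F_7², evaluate f(x, y) mod 7. Record the zeros.
  x = 0: [0↦6, 1↦0, 2↦1, 3↦2, 4↦3, 5↦4, 6↦5]  zeros at y ∈ {1}
  x = 1: [0↦3, 1↦3, 2↦1, 3↦4, 4↦5, 5↦4, 6↦1]  zeros at y ∈ ∅
  x = 2: [0↦1, 1↦5, 2↦5, 3↦1, 4↦0, 5↦2, 6↦0]  zeros at y ∈ {4, 6}
  x = 3: [0↦1, 1↦0, 2↦0, 3↦1, 4↦3, 5↦6, 6↦3]  zeros at y ∈ {1, 2}
  x = 4: [0↦4, 1↦3, 2↦1, 3↦5, 4↦1, 5↦3, 6↦4]  zeros at y ∈ ∅
  x = 5: [0↦4, 1↦1, 2↦2, 3↦0, 4↦2, 5↦1, 6↦4]  zeros at y ∈ {3}
  x = 6: [0↦2, 1↦2, 2↦4, 3↦1, 4↦0, 5↦1, 6↦4]  zeros at y ∈ {4}
Collecting zeros: affine points = {(0, 1), (2, 4), (2, 6), (3, 1), (3, 2), (5, 3), (6, 4)}.
Total count |C(F_7)_aff| = 7.


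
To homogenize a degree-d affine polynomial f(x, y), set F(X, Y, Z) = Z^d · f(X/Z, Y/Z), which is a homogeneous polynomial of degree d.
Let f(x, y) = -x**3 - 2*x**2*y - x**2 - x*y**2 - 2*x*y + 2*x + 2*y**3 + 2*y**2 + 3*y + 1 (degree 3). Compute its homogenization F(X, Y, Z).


F(X, Y, Z) = -X**3 - 2*X**2*Y - X**2*Z - X*Y**2 - 2*X*Y*Z + 2*X*Z**2 + 2*Y**3 + 2*Y**2*Z + 3*Y*Z**2 + Z**3

deg(f) = 3.
Substitute x = X/Z, y = Y/Z into f, then multiply by Z^3.
  monomial -1·x^3·y^0 ↦ -1·X^3·Y^0·Z^0.
  monomial -2·x^2·y^1 ↦ -2·X^2·Y^1·Z^0.
  monomial -1·x^2·y^0 ↦ -1·X^2·Y^0·Z^1.
  monomial -1·x^1·y^2 ↦ -1·X^1·Y^2·Z^0.
  monomial -2·x^1·y^1 ↦ -2·X^1·Y^1·Z^1.
  monomial 2·x^1·y^0 ↦ 2·X^1·Y^0·Z^2.
  monomial 2·x^0·y^3 ↦ 2·X^0·Y^3·Z^0.
  monomial 2·x^0·y^2 ↦ 2·X^0·Y^2·Z^1.
  monomial 3·x^0·y^1 ↦ 3·X^0·Y^1·Z^2.
  monomial 1·x^0·y^0 ↦ 1·X^0·Y^0·Z^3.
Collecting: F(X, Y, Z) = -X**3 - 2*X**2*Y - X**2*Z - X*Y**2 - 2*X*Y*Z + 2*X*Z**2 + 2*Y**3 + 2*Y**2*Z + 3*Y*Z**2 + Z**3.


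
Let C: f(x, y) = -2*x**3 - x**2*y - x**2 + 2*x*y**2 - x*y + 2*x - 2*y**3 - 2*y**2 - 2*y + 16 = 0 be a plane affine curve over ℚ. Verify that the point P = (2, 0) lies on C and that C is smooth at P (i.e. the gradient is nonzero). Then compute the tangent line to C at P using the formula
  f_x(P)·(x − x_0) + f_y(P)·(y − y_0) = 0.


Tangent line at P: -26*x - 8*y + 52 = 0.

Step 1: f(2, 0) = 0, so P lies on C.
Step 2: partial derivatives
  f_x(x, y) = -6*x**2 - 2*x*y - 2*x + 2*y**2 - y + 2, f_y(x, y) = -x**2 + 4*x*y - x - 6*y**2 - 4*y - 2.
  f_x(P) = -26, f_y(P) = -8 (gradient nonzero, so P is smooth).
Step 3: tangent line at P: -26·(x − 2) + -8·(y − 0) = 0.
Expanding: -26*x - 8*y + 52 = 0.


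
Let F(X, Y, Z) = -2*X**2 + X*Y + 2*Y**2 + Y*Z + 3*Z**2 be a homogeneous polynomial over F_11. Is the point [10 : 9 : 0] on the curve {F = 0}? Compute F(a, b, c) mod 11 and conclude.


F(10,9,0) ≡ 8 (mod 11); P is NOT on the curve.

Evaluate F(10, 9, 0) term-by-term (mod 11).
  -2*X**2 ↦ -2·100·1·1 = -200
  X*Y ↦ 1·10·9·1 = 90
  2*Y**2 ↦ 2·1·81·1 = 162
  Y*Z ↦ 1·1·9·0 = 0
  3*Z**2 ↦ 3·1·1·0 = 0
Sum: F(10, 9, 0) = (-200) + (90) + (162) + (0) + (0) = 52.
Reducing mod 11: 52 ≡ 8 (mod 11).
Since F(a, b, c) ≡ 8 ≠ 0 (mod 11), P does NOT lie on the curve.


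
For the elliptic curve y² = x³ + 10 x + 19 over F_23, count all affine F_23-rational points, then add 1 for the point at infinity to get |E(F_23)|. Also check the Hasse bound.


Affine points = {(2, 1), (2, 22), (4, 10), (4, 13), (7, 8), (7, 15), (8, 6), (8, 17), (12, 2), (12, 21), (13, 0), (15, 5), (15, 18), (20, 10), (20, 13), (22, 10), (22, 13)}; affine count = 17; |E(F_23)| = 18.

Discriminant check: Δ ∝ 4a³ + 27b² = 4·10³ + 27·19² = 4·1000 + 27·361 ≡ 16 (mod 23). Nonzero ⇒ E is nonsingular.
For each x ∈ F_23, compute rhs = x³ + 10·x + 19 mod 23, then count y ∈ F_23 with y² ≡ rhs.
  x = 0: rhs = 19, matching y values: none (0 points).
  x = 1: rhs = 7, matching y values: none (0 points).
  x = 2: rhs = 1, matching y values: 1, 22 (2 points).
  x = 3: rhs = 7, matching y values: none (0 points).
  x = 4: rhs = 8, matching y values: 10, 13 (2 points).
  x = 5: rhs = 10, matching y values: none (0 points).
  x = 6: rhs = 19, matching y values: none (0 points).
  x = 7: rhs = 18, matching y values: 8, 15 (2 points).
  x = 8: rhs = 13, matching y values: 6, 17 (2 points).
  x = 9: rhs = 10, matching y values: none (0 points).
  x = 10: rhs = 15, matching y values: none (0 points).
  x = 11: rhs = 11, matching y values: none (0 points).
  x = 12: rhs = 4, matching y values: 2, 21 (2 points).
  x = 13: rhs = 0, matching y values: 0 (1 points).
  x = 14: rhs = 5, matching y values: none (0 points).
  x = 15: rhs = 2, matching y values: 5, 18 (2 points).
  x = 16: rhs = 20, matching y values: none (0 points).
  x = 17: rhs = 19, matching y values: none (0 points).
  x = 18: rhs = 5, matching y values: none (0 points).
  x = 19: rhs = 7, matching y values: none (0 points).
  x = 20: rhs = 8, matching y values: 10, 13 (2 points).
  x = 21: rhs = 14, matching y values: none (0 points).
  x = 22: rhs = 8, matching y values: 10, 13 (2 points).
Total affine count: 17.
Full point count |E(F_23)| = 17 + 1 = 18.
Hasse bound: |18 − (23+1)| = |-6| = 6 ≤ 2√23 ≈ 9.5917 ✓.


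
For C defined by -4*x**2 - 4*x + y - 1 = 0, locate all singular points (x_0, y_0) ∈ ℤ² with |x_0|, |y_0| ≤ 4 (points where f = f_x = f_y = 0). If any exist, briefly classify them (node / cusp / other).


No singular points in the scanned grid; C is smooth there.

Compute partial derivatives:
  f_x = -8*x - 4.
  f_y = 1.
f_y = 1 is a nonzero constant, so f_y never vanishes: no point (x, y) can satisfy f = f_x = f_y = 0. In particular no (x, y) ∈ {−4, ..., 4}² is singular; the curve is smooth.


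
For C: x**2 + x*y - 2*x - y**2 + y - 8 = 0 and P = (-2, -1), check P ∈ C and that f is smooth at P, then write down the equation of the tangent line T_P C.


Tangent line at P: -7*x + y - 13 = 0.

Step 1: f(-2, -1) = 0, so P lies on C.
Step 2: partial derivatives
  f_x(x, y) = 2*x + y - 2, f_y(x, y) = x - 2*y + 1.
  f_x(P) = -7, f_y(P) = 1 (gradient nonzero, so P is smooth).
Step 3: tangent line at P: -7·(x − -2) + 1·(y − -1) = 0.
Expanding: -7*x + y - 13 = 0.


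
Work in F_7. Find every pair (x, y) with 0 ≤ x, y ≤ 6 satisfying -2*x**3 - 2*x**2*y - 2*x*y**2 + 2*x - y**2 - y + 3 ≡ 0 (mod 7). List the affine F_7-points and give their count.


Affine F_7-points: {(3, 5), (6, 4), (6, 6)}; count = 3.

For each of the 49 pairs (x, y) ∈ F_7², evaluate f(x, y) mod 7. Record the zeros.
  x = 0: [0↦3, 1↦1, 2↦4, 3↦5, 4↦4, 5↦1, 6↦3]  zeros at y ∈ ∅
  x = 1: [0↦3, 1↦4, 2↦6, 3↦2, 4↦6, 5↦4, 6↦3]  zeros at y ∈ ∅
  x = 2: [0↦5, 1↦5, 2↦2, 3↦3, 4↦1, 5↦3, 6↦2]  zeros at y ∈ ∅
  x = 3: [0↦4, 1↦6, 2↦1, 3↦3, 4↦5, 5↦0, 6↦2]  zeros at y ∈ {5}
  x = 4: [0↦2, 1↦2, 2↦5, 3↦4, 4↦6, 5↦4, 6↦5]  zeros at y ∈ ∅
  x = 5: [0↦1, 1↦2, 2↦2, 3↦1, 4↦6, 5↦3, 6↦6]  zeros at y ∈ ∅
  x = 6: [0↦3, 1↦1, 2↦1, 3↦3, 4↦0, 5↦6, 6↦0]  zeros at y ∈ {4, 6}
Collecting zeros: affine points = {(3, 5), (6, 4), (6, 6)}.
Total count |C(F_7)_aff| = 3.


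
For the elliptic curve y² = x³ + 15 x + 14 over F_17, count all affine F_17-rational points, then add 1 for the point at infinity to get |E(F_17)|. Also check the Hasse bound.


Affine points = {(1, 8), (1, 9), (2, 1), (2, 16), (3, 1), (3, 16), (4, 6), (4, 11), (8, 0), (10, 5), (10, 12), (12, 1), (12, 16), (13, 3), (13, 14), (16, 7), (16, 10)}; affine count = 17; |E(F_17)| = 18.

Discriminant check: Δ ∝ 4a³ + 27b² = 4·15³ + 27·14² = 4·3375 + 27·196 ≡ 7 (mod 17). Nonzero ⇒ E is nonsingular.
For each x ∈ F_17, compute rhs = x³ + 15·x + 14 mod 17, then count y ∈ F_17 with y² ≡ rhs.
  x = 0: rhs = 14, matching y values: none (0 points).
  x = 1: rhs = 13, matching y values: 8, 9 (2 points).
  x = 2: rhs = 1, matching y values: 1, 16 (2 points).
  x = 3: rhs = 1, matching y values: 1, 16 (2 points).
  x = 4: rhs = 2, matching y values: 6, 11 (2 points).
  x = 5: rhs = 10, matching y values: none (0 points).
  x = 6: rhs = 14, matching y values: none (0 points).
  x = 7: rhs = 3, matching y values: none (0 points).
  x = 8: rhs = 0, matching y values: 0 (1 points).
  x = 9: rhs = 11, matching y values: none (0 points).
  x = 10: rhs = 8, matching y values: 5, 12 (2 points).
  x = 11: rhs = 14, matching y values: none (0 points).
  x = 12: rhs = 1, matching y values: 1, 16 (2 points).
  x = 13: rhs = 9, matching y values: 3, 14 (2 points).
  x = 14: rhs = 10, matching y values: none (0 points).
  x = 15: rhs = 10, matching y values: none (0 points).
  x = 16: rhs = 15, matching y values: 7, 10 (2 points).
Total affine count: 17.
Full point count |E(F_17)| = 17 + 1 = 18.
Hasse bound: |18 − (17+1)| = |0| = 0 ≤ 2√17 ≈ 8.2462 ✓.


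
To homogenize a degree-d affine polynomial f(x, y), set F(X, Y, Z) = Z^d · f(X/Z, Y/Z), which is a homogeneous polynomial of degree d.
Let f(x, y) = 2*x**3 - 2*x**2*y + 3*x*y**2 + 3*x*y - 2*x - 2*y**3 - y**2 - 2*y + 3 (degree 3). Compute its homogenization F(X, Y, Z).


F(X, Y, Z) = 2*X**3 - 2*X**2*Y + 3*X*Y**2 + 3*X*Y*Z - 2*X*Z**2 - 2*Y**3 - Y**2*Z - 2*Y*Z**2 + 3*Z**3

deg(f) = 3.
Substitute x = X/Z, y = Y/Z into f, then multiply by Z^3.
  monomial 2·x^3·y^0 ↦ 2·X^3·Y^0·Z^0.
  monomial -2·x^2·y^1 ↦ -2·X^2·Y^1·Z^0.
  monomial 3·x^1·y^2 ↦ 3·X^1·Y^2·Z^0.
  monomial 3·x^1·y^1 ↦ 3·X^1·Y^1·Z^1.
  monomial -2·x^1·y^0 ↦ -2·X^1·Y^0·Z^2.
  monomial -2·x^0·y^3 ↦ -2·X^0·Y^3·Z^0.
  monomial -1·x^0·y^2 ↦ -1·X^0·Y^2·Z^1.
  monomial -2·x^0·y^1 ↦ -2·X^0·Y^1·Z^2.
  monomial 3·x^0·y^0 ↦ 3·X^0·Y^0·Z^3.
Collecting: F(X, Y, Z) = 2*X**3 - 2*X**2*Y + 3*X*Y**2 + 3*X*Y*Z - 2*X*Z**2 - 2*Y**3 - Y**2*Z - 2*Y*Z**2 + 3*Z**3.


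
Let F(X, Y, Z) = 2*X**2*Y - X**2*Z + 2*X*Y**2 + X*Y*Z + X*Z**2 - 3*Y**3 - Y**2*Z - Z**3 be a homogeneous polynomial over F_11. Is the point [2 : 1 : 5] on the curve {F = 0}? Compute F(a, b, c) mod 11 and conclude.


F(2,1,5) ≡ 7 (mod 11); P is NOT on the curve.

Evaluate F(2, 1, 5) term-by-term (mod 11).
  2*X**2*Y ↦ 2·4·1·1 = 8
  -X**2*Z ↦ -1·4·1·5 = -20
  2*X*Y**2 ↦ 2·2·1·1 = 4
  X*Y*Z ↦ 1·2·1·5 = 10
  X*Z**2 ↦ 1·2·1·25 = 50
  -3*Y**3 ↦ -3·1·1·1 = -3
  -Y**2*Z ↦ -1·1·1·5 = -5
  -Z**3 ↦ -1·1·1·125 = -125
Sum: F(2, 1, 5) = (8) + (-20) + (4) + (10) + (50) + (-3) + (-5) + (-125) = -81.
Reducing mod 11: -81 ≡ 7 (mod 11).
Since F(a, b, c) ≡ 7 ≠ 0 (mod 11), P does NOT lie on the curve.


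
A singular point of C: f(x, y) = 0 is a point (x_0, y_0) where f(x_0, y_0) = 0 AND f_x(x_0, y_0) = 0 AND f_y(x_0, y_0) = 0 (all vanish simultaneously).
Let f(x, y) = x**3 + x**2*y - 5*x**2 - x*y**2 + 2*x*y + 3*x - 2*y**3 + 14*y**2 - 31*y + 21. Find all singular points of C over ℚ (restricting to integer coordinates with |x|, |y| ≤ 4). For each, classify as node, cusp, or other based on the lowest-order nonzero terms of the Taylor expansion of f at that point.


Singular points: {(1, 2)}; classification: cusp.

Compute partial derivatives:
  f_x = 3*x**2 + 2*x*y - 10*x - y**2 + 2*y + 3.
  f_y = x**2 - 2*x*y + 2*x - 6*y**2 + 28*y - 31.
Scan x_0 ∈ {−4, ..., 4}. For each x_0, f_y(x_0, y) is a polynomial in y; find its integer roots y ∈ {−4, ..., 4}, then test f_x and f at those candidates.
  x = -4: f_y(-4, y) = -6*y**2 + 36*y - 23; no integer root y with |y| ≤ 4.
  x = -3: f_y(-3, y) = -6*y**2 + 34*y - 28; vanishes at y ∈ {1}. (-3, 1): f_x = 55 ≠ 0.
  x = -2: f_y(-2, y) = -6*y**2 + 32*y - 31; no integer root y with |y| ≤ 4.
  x = -1: f_y(-1, y) = -6*y**2 + 30*y - 32; no integer root y with |y| ≤ 4.
  x = 0: f_y(0, y) = -6*y**2 + 28*y - 31; no integer root y with |y| ≤ 4.
  x = 1: f_y(1, y) = -6*y**2 + 26*y - 28; vanishes at y ∈ {2}. (1, 2): f_x = 0, f = 0 — SINGULAR.
  x = 2: f_y(2, y) = -6*y**2 + 24*y - 23; no integer root y with |y| ≤ 4.
  x = 3: f_y(3, y) = -6*y**2 + 22*y - 16; vanishes at y ∈ {1}. (3, 1): f_x = 7 ≠ 0.
  x = 4: f_y(4, y) = -6*y**2 + 20*y - 7; no integer root y with |y| ≤ 4.
Only singular point on the grid: (1, 2).
Classify: substitute x = 1 + u, y = 2 + v and expand: f = u**3 + u**2*v - u*v**2 - 2*v**3 + v**2.
No constant or linear terms (consistent with a singular point). Quadratic part: v**2. Cubic part: u**3 + u**2*v - u*v**2 - 2*v**3.
The quadratic part v**2 is a perfect square, so there is a single (double) tangent line v = 0, i.e. y = 2. Restricting the cubic part to that line (v = 0) leaves u**3 ≠ 0, so f is not divisible by v and the branch is v² ≈ -u**3 to lowest order — this is a cusp.
Classification: cusp.


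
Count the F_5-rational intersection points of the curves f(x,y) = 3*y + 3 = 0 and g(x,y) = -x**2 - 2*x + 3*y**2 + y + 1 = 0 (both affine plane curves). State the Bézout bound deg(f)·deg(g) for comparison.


Common zeros: {(1, 4), (2, 4)}; count = 2; Bézout bound = 2.

deg(f) = 1, deg(g) = 2, so Bézout bound = 2.
Scan x ∈ F_5. For each x, list the y ∈ F_5 with f(x, y) ≡ 0 and those with g(x, y) ≡ 0 (mod 5); the common zeros in that column are the intersection.
  x = 0: f ≡ 0 at y ∈ {4}; g ≡ 0 at y ∈ {1, 2}; common: ∅.
  x = 1: f ≡ 0 at y ∈ {4}; g ≡ 0 at y ∈ {4}; common: {4}.
  x = 2: f ≡ 0 at y ∈ {4}; g ≡ 0 at y ∈ {4}; common: {4}.
  x = 3: f ≡ 0 at y ∈ {4}; g ≡ 0 at y ∈ {1, 2}; common: ∅.
  x = 4: f ≡ 0 at y ∈ {4}; g ≡ 0 at y ∈ ∅; common: ∅.
Collecting: common zeros = {(1, 4), (2, 4)}, so the count is 2.
Comparison with the Bézout bound: 2 ≤ 2 = deg(f)·deg(g), as expected for curves with no common component (the bound is attained).


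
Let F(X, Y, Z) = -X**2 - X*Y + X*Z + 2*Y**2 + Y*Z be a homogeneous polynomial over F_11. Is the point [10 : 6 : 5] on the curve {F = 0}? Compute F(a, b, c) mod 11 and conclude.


F(10,6,5) ≡ 3 (mod 11); P is NOT on the curve.

Evaluate F(10, 6, 5) term-by-term (mod 11).
  -X**2 ↦ -1·100·1·1 = -100
  -X*Y ↦ -1·10·6·1 = -60
  X*Z ↦ 1·10·1·5 = 50
  2*Y**2 ↦ 2·1·36·1 = 72
  Y*Z ↦ 1·1·6·5 = 30
Sum: F(10, 6, 5) = (-100) + (-60) + (50) + (72) + (30) = -8.
Reducing mod 11: -8 ≡ 3 (mod 11).
Since F(a, b, c) ≡ 3 ≠ 0 (mod 11), P does NOT lie on the curve.


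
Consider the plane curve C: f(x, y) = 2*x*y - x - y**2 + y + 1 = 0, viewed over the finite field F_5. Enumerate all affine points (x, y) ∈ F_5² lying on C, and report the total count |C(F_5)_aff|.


Affine F_5-points: {(0, 3), (1, 0), (1, 3), (2, 2), (2, 3), (3, 3), (3, 4), (4, 1), (4, 3)}; count = 9.

For each of the 25 pairs (x, y) ∈ F_5², evaluate f(x, y) mod 5. Record the zeros.
  x = 0: [0↦1, 1↦1, 2↦4, 3↦0, 4↦4]  zeros at y ∈ {3}
  x = 1: [0↦0, 1↦2, 2↦2, 3↦0, 4↦1]  zeros at y ∈ {0, 3}
  x = 2: [0↦4, 1↦3, 2↦0, 3↦0, 4↦3]  zeros at y ∈ {2, 3}
  x = 3: [0↦3, 1↦4, 2↦3, 3↦0, 4↦0]  zeros at y ∈ {3, 4}
  x = 4: [0↦2, 1↦0, 2↦1, 3↦0, 4↦2]  zeros at y ∈ {1, 3}
Collecting zeros: affine points = {(0, 3), (1, 0), (1, 3), (2, 2), (2, 3), (3, 3), (3, 4), (4, 1), (4, 3)}.
Total count |C(F_5)_aff| = 9.


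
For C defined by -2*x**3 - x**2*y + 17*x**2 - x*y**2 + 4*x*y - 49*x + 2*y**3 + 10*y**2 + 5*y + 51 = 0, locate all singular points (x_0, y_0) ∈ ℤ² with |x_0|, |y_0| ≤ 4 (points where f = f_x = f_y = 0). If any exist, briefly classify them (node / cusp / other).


Singular points: {(3, -1)}; classification: cusp.

Compute partial derivatives:
  f_x = -6*x**2 - 2*x*y + 34*x - y**2 + 4*y - 49.
  f_y = -x**2 - 2*x*y + 4*x + 6*y**2 + 20*y + 5.
Scan x_0 ∈ {−4, ..., 4}. For each x_0, f_y(x_0, y) is a polynomial in y; find its integer roots y ∈ {−4, ..., 4}, then test f_x and f at those candidates.
  x = -4: f_y(-4, y) = 6*y**2 + 28*y - 27; no integer root y with |y| ≤ 4.
  x = -3: f_y(-3, y) = 6*y**2 + 26*y - 16; no integer root y with |y| ≤ 4.
  x = -2: f_y(-2, y) = 6*y**2 + 24*y - 7; no integer root y with |y| ≤ 4.
  x = -1: f_y(-1, y) = 6*y**2 + 22*y; vanishes at y ∈ {0}. (-1, 0): f_x = -89 ≠ 0.
  x = 0: f_y(0, y) = 6*y**2 + 20*y + 5; no integer root y with |y| ≤ 4.
  x = 1: f_y(1, y) = 6*y**2 + 18*y + 8; no integer root y with |y| ≤ 4.
  x = 2: f_y(2, y) = 6*y**2 + 16*y + 9; no integer root y with |y| ≤ 4.
  x = 3: f_y(3, y) = 6*y**2 + 14*y + 8; vanishes at y ∈ {-1}. (3, -1): f_x = 0, f = 0 — SINGULAR.
  x = 4: f_y(4, y) = 6*y**2 + 12*y + 5; no integer root y with |y| ≤ 4.
Only singular point on the grid: (3, -1).
Classify: substitute x = 3 + u, y = -1 + v and expand: f = -2*u**3 - u**2*v - u*v**2 + 2*v**3 + v**2.
No constant or linear terms (consistent with a singular point). Quadratic part: v**2. Cubic part: -2*u**3 - u**2*v - u*v**2 + 2*v**3.
The quadratic part v**2 is a perfect square, so there is a single (double) tangent line v = 0, i.e. y = -1. Restricting the cubic part to that line (v = 0) leaves -2*u**3 ≠ 0, so f is not divisible by v and the branch is v² ≈ 2*u**3 to lowest order — this is a cusp.
Classification: cusp.


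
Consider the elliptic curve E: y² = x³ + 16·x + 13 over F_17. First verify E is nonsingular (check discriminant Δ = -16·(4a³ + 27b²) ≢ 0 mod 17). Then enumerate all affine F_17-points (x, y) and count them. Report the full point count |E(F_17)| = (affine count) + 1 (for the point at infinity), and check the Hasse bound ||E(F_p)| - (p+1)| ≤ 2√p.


Affine points = {(0, 8), (0, 9), (1, 8), (1, 9), (2, 6), (2, 11), (6, 6), (6, 11), (7, 3), (7, 14), (9, 6), (9, 11), (10, 0), (13, 2), (13, 15), (16, 8), (16, 9)}; affine count = 17; |E(F_17)| = 18.

Discriminant check: Δ ∝ 4a³ + 27b² = 4·16³ + 27·13² = 4·4096 + 27·169 ≡ 3 (mod 17). Nonzero ⇒ E is nonsingular.
For each x ∈ F_17, compute rhs = x³ + 16·x + 13 mod 17, then count y ∈ F_17 with y² ≡ rhs.
  x = 0: rhs = 13, matching y values: 8, 9 (2 points).
  x = 1: rhs = 13, matching y values: 8, 9 (2 points).
  x = 2: rhs = 2, matching y values: 6, 11 (2 points).
  x = 3: rhs = 3, matching y values: none (0 points).
  x = 4: rhs = 5, matching y values: none (0 points).
  x = 5: rhs = 14, matching y values: none (0 points).
  x = 6: rhs = 2, matching y values: 6, 11 (2 points).
  x = 7: rhs = 9, matching y values: 3, 14 (2 points).
  x = 8: rhs = 7, matching y values: none (0 points).
  x = 9: rhs = 2, matching y values: 6, 11 (2 points).
  x = 10: rhs = 0, matching y values: 0 (1 points).
  x = 11: rhs = 7, matching y values: none (0 points).
  x = 12: rhs = 12, matching y values: none (0 points).
  x = 13: rhs = 4, matching y values: 2, 15 (2 points).
  x = 14: rhs = 6, matching y values: none (0 points).
  x = 15: rhs = 7, matching y values: none (0 points).
  x = 16: rhs = 13, matching y values: 8, 9 (2 points).
Total affine count: 17.
Full point count |E(F_17)| = 17 + 1 = 18.
Hasse bound: |18 − (17+1)| = |0| = 0 ≤ 2√17 ≈ 8.2462 ✓.


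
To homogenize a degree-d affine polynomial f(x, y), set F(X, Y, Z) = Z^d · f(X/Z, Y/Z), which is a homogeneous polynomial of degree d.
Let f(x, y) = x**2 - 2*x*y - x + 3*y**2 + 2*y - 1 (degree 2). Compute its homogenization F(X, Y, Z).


F(X, Y, Z) = X**2 - 2*X*Y - X*Z + 3*Y**2 + 2*Y*Z - Z**2

deg(f) = 2.
Substitute x = X/Z, y = Y/Z into f, then multiply by Z^2.
  monomial 1·x^2·y^0 ↦ 1·X^2·Y^0·Z^0.
  monomial -2·x^1·y^1 ↦ -2·X^1·Y^1·Z^0.
  monomial -1·x^1·y^0 ↦ -1·X^1·Y^0·Z^1.
  monomial 3·x^0·y^2 ↦ 3·X^0·Y^2·Z^0.
  monomial 2·x^0·y^1 ↦ 2·X^0·Y^1·Z^1.
  monomial -1·x^0·y^0 ↦ -1·X^0·Y^0·Z^2.
Collecting: F(X, Y, Z) = X**2 - 2*X*Y - X*Z + 3*Y**2 + 2*Y*Z - Z**2.


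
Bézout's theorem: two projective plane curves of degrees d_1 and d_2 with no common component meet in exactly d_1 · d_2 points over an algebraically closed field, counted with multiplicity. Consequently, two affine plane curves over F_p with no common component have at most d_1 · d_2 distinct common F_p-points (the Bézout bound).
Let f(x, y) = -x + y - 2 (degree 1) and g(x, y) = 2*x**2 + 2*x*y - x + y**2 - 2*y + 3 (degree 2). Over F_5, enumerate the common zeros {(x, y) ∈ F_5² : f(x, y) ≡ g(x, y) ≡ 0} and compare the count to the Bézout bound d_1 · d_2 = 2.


Common zeros: ∅; count = 0; Bézout bound = 2.

deg(f) = 1, deg(g) = 2, so Bézout bound = 2.
Scan x ∈ F_5. For each x, list the y ∈ F_5 with f(x, y) ≡ 0 and those with g(x, y) ≡ 0 (mod 5); the common zeros in that column are the intersection.
  x = 0: f ≡ 0 at y ∈ {2}; g ≡ 0 at y ∈ ∅; common: ∅.
  x = 1: f ≡ 0 at y ∈ {3}; g ≡ 0 at y ∈ {1, 4}; common: ∅.
  x = 2: f ≡ 0 at y ∈ {4}; g ≡ 0 at y ∈ ∅; common: ∅.
  x = 3: f ≡ 0 at y ∈ {0}; g ≡ 0 at y ∈ {2, 4}; common: ∅.
  x = 4: f ≡ 0 at y ∈ {1}; g ≡ 0 at y ∈ ∅; common: ∅.
Collecting: common zeros = ∅, so the count is 0.
Comparison with the Bézout bound: 0 ≤ 2 = deg(f)·deg(g), as expected for curves with no common component (the affine F_5-count falls short of the bound because intersections may lie at infinity, over extension fields, or carry multiplicity).


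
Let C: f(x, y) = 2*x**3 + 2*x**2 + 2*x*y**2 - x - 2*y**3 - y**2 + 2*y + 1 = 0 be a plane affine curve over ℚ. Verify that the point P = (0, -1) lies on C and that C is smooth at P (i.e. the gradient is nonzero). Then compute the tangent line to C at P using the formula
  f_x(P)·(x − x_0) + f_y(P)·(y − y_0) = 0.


Tangent line at P: x - 2*y - 2 = 0.

Step 1: f(0, -1) = 0, so P lies on C.
Step 2: partial derivatives
  f_x(x, y) = 6*x**2 + 4*x + 2*y**2 - 1, f_y(x, y) = 4*x*y - 6*y**2 - 2*y + 2.
  f_x(P) = 1, f_y(P) = -2 (gradient nonzero, so P is smooth).
Step 3: tangent line at P: 1·(x − 0) + -2·(y − -1) = 0.
Expanding: x - 2*y - 2 = 0.


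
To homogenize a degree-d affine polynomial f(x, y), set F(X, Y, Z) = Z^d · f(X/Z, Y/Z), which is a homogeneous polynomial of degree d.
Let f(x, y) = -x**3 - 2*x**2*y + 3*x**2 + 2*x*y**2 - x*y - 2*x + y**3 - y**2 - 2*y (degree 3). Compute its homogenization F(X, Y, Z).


F(X, Y, Z) = -X**3 - 2*X**2*Y + 3*X**2*Z + 2*X*Y**2 - X*Y*Z - 2*X*Z**2 + Y**3 - Y**2*Z - 2*Y*Z**2

deg(f) = 3.
Substitute x = X/Z, y = Y/Z into f, then multiply by Z^3.
  monomial -1·x^3·y^0 ↦ -1·X^3·Y^0·Z^0.
  monomial -2·x^2·y^1 ↦ -2·X^2·Y^1·Z^0.
  monomial 3·x^2·y^0 ↦ 3·X^2·Y^0·Z^1.
  monomial 2·x^1·y^2 ↦ 2·X^1·Y^2·Z^0.
  monomial -1·x^1·y^1 ↦ -1·X^1·Y^1·Z^1.
  monomial -2·x^1·y^0 ↦ -2·X^1·Y^0·Z^2.
  monomial 1·x^0·y^3 ↦ 1·X^0·Y^3·Z^0.
  monomial -1·x^0·y^2 ↦ -1·X^0·Y^2·Z^1.
  monomial -2·x^0·y^1 ↦ -2·X^0·Y^1·Z^2.
Collecting: F(X, Y, Z) = -X**3 - 2*X**2*Y + 3*X**2*Z + 2*X*Y**2 - X*Y*Z - 2*X*Z**2 + Y**3 - Y**2*Z - 2*Y*Z**2.


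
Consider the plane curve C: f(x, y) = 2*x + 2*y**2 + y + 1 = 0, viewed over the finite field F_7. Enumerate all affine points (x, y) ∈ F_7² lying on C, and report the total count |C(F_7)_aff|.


Affine F_7-points: {(0, 5), (3, 0), (3, 3), (5, 1), (5, 2), (6, 4), (6, 6)}; count = 7.

For each of the 49 pairs (x, y) ∈ F_7², evaluate f(x, y) mod 7. Record the zeros.
  x = 0: [0↦1, 1↦4, 2↦4, 3↦1, 4↦2, 5↦0, 6↦2]  zeros at y ∈ {5}
  x = 1: [0↦3, 1↦6, 2↦6, 3↦3, 4↦4, 5↦2, 6↦4]  zeros at y ∈ ∅
  x = 2: [0↦5, 1↦1, 2↦1, 3↦5, 4↦6, 5↦4, 6↦6]  zeros at y ∈ ∅
  x = 3: [0↦0, 1↦3, 2↦3, 3↦0, 4↦1, 5↦6, 6↦1]  zeros at y ∈ {0, 3}
  x = 4: [0↦2, 1↦5, 2↦5, 3↦2, 4↦3, 5↦1, 6↦3]  zeros at y ∈ ∅
  x = 5: [0↦4, 1↦0, 2↦0, 3↦4, 4↦5, 5↦3, 6↦5]  zeros at y ∈ {1, 2}
  x = 6: [0↦6, 1↦2, 2↦2, 3↦6, 4↦0, 5↦5, 6↦0]  zeros at y ∈ {4, 6}
Collecting zeros: affine points = {(0, 5), (3, 0), (3, 3), (5, 1), (5, 2), (6, 4), (6, 6)}.
Total count |C(F_7)_aff| = 7.


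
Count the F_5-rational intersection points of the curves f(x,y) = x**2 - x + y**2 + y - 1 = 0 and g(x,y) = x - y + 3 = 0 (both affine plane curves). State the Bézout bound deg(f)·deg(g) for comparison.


Common zeros: ∅; count = 0; Bézout bound = 2.

deg(f) = 2, deg(g) = 1, so Bézout bound = 2.
Scan x ∈ F_5. For each x, list the y ∈ F_5 with f(x, y) ≡ 0 and those with g(x, y) ≡ 0 (mod 5); the common zeros in that column are the intersection.
  x = 0: f ≡ 0 at y ∈ {2}; g ≡ 0 at y ∈ {3}; common: ∅.
  x = 1: f ≡ 0 at y ∈ {2}; g ≡ 0 at y ∈ {4}; common: ∅.
  x = 2: f ≡ 0 at y ∈ ∅; g ≡ 0 at y ∈ {0}; common: ∅.
  x = 3: f ≡ 0 at y ∈ {0, 4}; g ≡ 0 at y ∈ {1}; common: ∅.
  x = 4: f ≡ 0 at y ∈ ∅; g ≡ 0 at y ∈ {2}; common: ∅.
Collecting: common zeros = ∅, so the count is 0.
Comparison with the Bézout bound: 0 ≤ 2 = deg(f)·deg(g), as expected for curves with no common component (the affine F_5-count falls short of the bound because intersections may lie at infinity, over extension fields, or carry multiplicity).


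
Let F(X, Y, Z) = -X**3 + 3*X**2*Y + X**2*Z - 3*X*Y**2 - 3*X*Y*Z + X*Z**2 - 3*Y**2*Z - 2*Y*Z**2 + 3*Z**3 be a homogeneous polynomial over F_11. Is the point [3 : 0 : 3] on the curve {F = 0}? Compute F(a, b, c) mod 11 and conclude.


F(3,0,3) ≡ 9 (mod 11); P is NOT on the curve.

Evaluate F(3, 0, 3) term-by-term (mod 11).
  -X**3 ↦ -1·27·1·1 = -27
  3*X**2*Y ↦ 3·9·0·1 = 0
  X**2*Z ↦ 1·9·1·3 = 27
  -3*X*Y**2 ↦ -3·3·0·1 = 0
  -3*X*Y*Z ↦ -3·3·0·3 = 0
  X*Z**2 ↦ 1·3·1·9 = 27
  -3*Y**2*Z ↦ -3·1·0·3 = 0
  -2*Y*Z**2 ↦ -2·1·0·9 = 0
  3*Z**3 ↦ 3·1·1·27 = 81
Sum: F(3, 0, 3) = (-27) + (0) + (27) + (0) + (0) + (27) + (0) + (0) + (81) = 108.
Reducing mod 11: 108 ≡ 9 (mod 11).
Since F(a, b, c) ≡ 9 ≠ 0 (mod 11), P does NOT lie on the curve.


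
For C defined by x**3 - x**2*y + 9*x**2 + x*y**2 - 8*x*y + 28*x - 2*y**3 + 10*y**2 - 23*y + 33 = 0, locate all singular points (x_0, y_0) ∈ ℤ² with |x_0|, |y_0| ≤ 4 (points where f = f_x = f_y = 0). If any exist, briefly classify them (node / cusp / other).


Singular points: {(-3, 1)}; classification: node.

Compute partial derivatives:
  f_x = 3*x**2 - 2*x*y + 18*x + y**2 - 8*y + 28.
  f_y = -x**2 + 2*x*y - 8*x - 6*y**2 + 20*y - 23.
Scan x_0 ∈ {−4, ..., 4}. For each x_0, f_y(x_0, y) is a polynomial in y; find its integer roots y ∈ {−4, ..., 4}, then test f_x and f at those candidates.
  x = -4: f_y(-4, y) = -6*y**2 + 12*y - 7; no integer root y with |y| ≤ 4.
  x = -3: f_y(-3, y) = -6*y**2 + 14*y - 8; vanishes at y ∈ {1}. (-3, 1): f_x = 0, f = 0 — SINGULAR.
  x = -2: f_y(-2, y) = -6*y**2 + 16*y - 11; no integer root y with |y| ≤ 4.
  x = -1: f_y(-1, y) = -6*y**2 + 18*y - 16; no integer root y with |y| ≤ 4.
  x = 0: f_y(0, y) = -6*y**2 + 20*y - 23; no integer root y with |y| ≤ 4.
  x = 1: f_y(1, y) = -6*y**2 + 22*y - 32; no integer root y with |y| ≤ 4.
  x = 2: f_y(2, y) = -6*y**2 + 24*y - 43; no integer root y with |y| ≤ 4.
  x = 3: f_y(3, y) = -6*y**2 + 26*y - 56; no integer root y with |y| ≤ 4.
  x = 4: f_y(4, y) = -6*y**2 + 28*y - 71; no integer root y with |y| ≤ 4.
Only singular point on the grid: (-3, 1).
Classify: substitute x = -3 + u, y = 1 + v and expand: f = u**3 - u**2*v - u**2 + u*v**2 - 2*v**3 + v**2.
No constant or linear terms (consistent with a singular point). Quadratic part: -u**2 + v**2. Cubic part: u**3 - u**2*v + u*v**2 - 2*v**3.
The quadratic part v**2 - u**2 = (v − u)(v + u) splits into two distinct linear factors, so there are two distinct tangent lines y − 1 = ±(x − -3) — this is a node (ordinary double point).
Classification: node.


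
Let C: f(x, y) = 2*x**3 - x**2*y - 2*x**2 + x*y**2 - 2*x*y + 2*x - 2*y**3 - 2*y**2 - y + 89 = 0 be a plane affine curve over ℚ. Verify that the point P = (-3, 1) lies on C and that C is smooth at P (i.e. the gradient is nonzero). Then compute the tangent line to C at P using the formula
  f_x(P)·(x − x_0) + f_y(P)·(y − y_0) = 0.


Tangent line at P: 73*x - 20*y + 239 = 0.

Step 1: f(-3, 1) = 0, so P lies on C.
Step 2: partial derivatives
  f_x(x, y) = 6*x**2 - 2*x*y - 4*x + y**2 - 2*y + 2, f_y(x, y) = -x**2 + 2*x*y - 2*x - 6*y**2 - 4*y - 1.
  f_x(P) = 73, f_y(P) = -20 (gradient nonzero, so P is smooth).
Step 3: tangent line at P: 73·(x − -3) + -20·(y − 1) = 0.
Expanding: 73*x - 20*y + 239 = 0.


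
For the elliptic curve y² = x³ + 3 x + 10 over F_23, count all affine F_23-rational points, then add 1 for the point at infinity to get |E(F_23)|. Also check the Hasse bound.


Affine points = {(2, 1), (2, 22), (3, 0), (5, 9), (5, 14), (7, 11), (7, 12), (12, 7), (12, 16), (14, 6), (14, 17), (15, 7), (15, 16), (17, 11), (17, 12), (18, 10), (18, 13), (19, 7), (19, 16), (22, 11), (22, 12)}; affine count = 21; |E(F_23)| = 22.

Discriminant check: Δ ∝ 4a³ + 27b² = 4·3³ + 27·10² = 4·27 + 27·100 ≡ 2 (mod 23). Nonzero ⇒ E is nonsingular.
For each x ∈ F_23, compute rhs = x³ + 3·x + 10 mod 23, then count y ∈ F_23 with y² ≡ rhs.
  x = 0: rhs = 10, matching y values: none (0 points).
  x = 1: rhs = 14, matching y values: none (0 points).
  x = 2: rhs = 1, matching y values: 1, 22 (2 points).
  x = 3: rhs = 0, matching y values: 0 (1 points).
  x = 4: rhs = 17, matching y values: none (0 points).
  x = 5: rhs = 12, matching y values: 9, 14 (2 points).
  x = 6: rhs = 14, matching y values: none (0 points).
  x = 7: rhs = 6, matching y values: 11, 12 (2 points).
  x = 8: rhs = 17, matching y values: none (0 points).
  x = 9: rhs = 7, matching y values: none (0 points).
  x = 10: rhs = 5, matching y values: none (0 points).
  x = 11: rhs = 17, matching y values: none (0 points).
  x = 12: rhs = 3, matching y values: 7, 16 (2 points).
  x = 13: rhs = 15, matching y values: none (0 points).
  x = 14: rhs = 13, matching y values: 6, 17 (2 points).
  x = 15: rhs = 3, matching y values: 7, 16 (2 points).
  x = 16: rhs = 14, matching y values: none (0 points).
  x = 17: rhs = 6, matching y values: 11, 12 (2 points).
  x = 18: rhs = 8, matching y values: 10, 13 (2 points).
  x = 19: rhs = 3, matching y values: 7, 16 (2 points).
  x = 20: rhs = 20, matching y values: none (0 points).
  x = 21: rhs = 19, matching y values: none (0 points).
  x = 22: rhs = 6, matching y values: 11, 12 (2 points).
Total affine count: 21.
Full point count |E(F_23)| = 21 + 1 = 22.
Hasse bound: |22 − (23+1)| = |-2| = 2 ≤ 2√23 ≈ 9.5917 ✓.
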